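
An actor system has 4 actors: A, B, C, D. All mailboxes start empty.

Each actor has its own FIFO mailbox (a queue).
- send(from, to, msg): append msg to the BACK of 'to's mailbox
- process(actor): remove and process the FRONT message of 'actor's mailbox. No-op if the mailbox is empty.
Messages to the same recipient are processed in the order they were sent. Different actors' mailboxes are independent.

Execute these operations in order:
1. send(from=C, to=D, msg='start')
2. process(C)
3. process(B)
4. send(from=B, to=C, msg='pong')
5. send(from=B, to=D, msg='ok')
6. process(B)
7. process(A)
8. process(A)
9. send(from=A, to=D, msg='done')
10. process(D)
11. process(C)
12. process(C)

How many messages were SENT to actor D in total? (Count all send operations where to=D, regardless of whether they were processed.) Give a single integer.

Answer: 3

Derivation:
After 1 (send(from=C, to=D, msg='start')): A:[] B:[] C:[] D:[start]
After 2 (process(C)): A:[] B:[] C:[] D:[start]
After 3 (process(B)): A:[] B:[] C:[] D:[start]
After 4 (send(from=B, to=C, msg='pong')): A:[] B:[] C:[pong] D:[start]
After 5 (send(from=B, to=D, msg='ok')): A:[] B:[] C:[pong] D:[start,ok]
After 6 (process(B)): A:[] B:[] C:[pong] D:[start,ok]
After 7 (process(A)): A:[] B:[] C:[pong] D:[start,ok]
After 8 (process(A)): A:[] B:[] C:[pong] D:[start,ok]
After 9 (send(from=A, to=D, msg='done')): A:[] B:[] C:[pong] D:[start,ok,done]
After 10 (process(D)): A:[] B:[] C:[pong] D:[ok,done]
After 11 (process(C)): A:[] B:[] C:[] D:[ok,done]
After 12 (process(C)): A:[] B:[] C:[] D:[ok,done]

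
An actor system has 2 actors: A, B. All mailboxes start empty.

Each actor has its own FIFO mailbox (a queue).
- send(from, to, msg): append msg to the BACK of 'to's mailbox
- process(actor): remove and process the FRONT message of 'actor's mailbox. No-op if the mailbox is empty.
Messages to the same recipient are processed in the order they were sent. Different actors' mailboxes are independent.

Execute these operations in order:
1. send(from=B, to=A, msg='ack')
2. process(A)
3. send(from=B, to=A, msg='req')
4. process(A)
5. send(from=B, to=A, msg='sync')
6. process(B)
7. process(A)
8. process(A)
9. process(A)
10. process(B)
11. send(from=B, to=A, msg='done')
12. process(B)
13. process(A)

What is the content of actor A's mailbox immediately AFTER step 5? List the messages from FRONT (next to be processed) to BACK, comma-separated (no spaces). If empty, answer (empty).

After 1 (send(from=B, to=A, msg='ack')): A:[ack] B:[]
After 2 (process(A)): A:[] B:[]
After 3 (send(from=B, to=A, msg='req')): A:[req] B:[]
After 4 (process(A)): A:[] B:[]
After 5 (send(from=B, to=A, msg='sync')): A:[sync] B:[]

sync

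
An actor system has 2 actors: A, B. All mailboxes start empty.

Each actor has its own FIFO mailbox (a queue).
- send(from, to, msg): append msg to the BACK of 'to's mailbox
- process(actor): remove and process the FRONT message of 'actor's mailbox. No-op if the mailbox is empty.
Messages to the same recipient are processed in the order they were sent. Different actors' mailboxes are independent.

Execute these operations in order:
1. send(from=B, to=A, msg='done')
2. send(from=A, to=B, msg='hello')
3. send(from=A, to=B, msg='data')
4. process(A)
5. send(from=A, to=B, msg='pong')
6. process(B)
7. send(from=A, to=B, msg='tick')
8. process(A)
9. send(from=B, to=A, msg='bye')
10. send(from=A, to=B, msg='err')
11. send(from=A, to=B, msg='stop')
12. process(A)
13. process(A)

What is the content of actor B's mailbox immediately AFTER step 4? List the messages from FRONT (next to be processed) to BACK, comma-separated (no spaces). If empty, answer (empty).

After 1 (send(from=B, to=A, msg='done')): A:[done] B:[]
After 2 (send(from=A, to=B, msg='hello')): A:[done] B:[hello]
After 3 (send(from=A, to=B, msg='data')): A:[done] B:[hello,data]
After 4 (process(A)): A:[] B:[hello,data]

hello,data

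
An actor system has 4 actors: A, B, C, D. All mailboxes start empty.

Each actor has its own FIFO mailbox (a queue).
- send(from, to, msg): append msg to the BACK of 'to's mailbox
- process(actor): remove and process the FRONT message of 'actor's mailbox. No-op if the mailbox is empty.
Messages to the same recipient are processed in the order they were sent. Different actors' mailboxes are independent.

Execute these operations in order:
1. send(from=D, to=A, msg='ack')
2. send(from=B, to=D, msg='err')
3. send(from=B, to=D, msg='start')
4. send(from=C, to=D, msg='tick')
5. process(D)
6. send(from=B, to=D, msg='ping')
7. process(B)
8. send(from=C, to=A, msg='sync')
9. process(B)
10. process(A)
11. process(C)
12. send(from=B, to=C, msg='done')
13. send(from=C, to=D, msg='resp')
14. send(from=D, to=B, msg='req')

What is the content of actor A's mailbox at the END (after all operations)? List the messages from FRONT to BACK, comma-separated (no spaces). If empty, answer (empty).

Answer: sync

Derivation:
After 1 (send(from=D, to=A, msg='ack')): A:[ack] B:[] C:[] D:[]
After 2 (send(from=B, to=D, msg='err')): A:[ack] B:[] C:[] D:[err]
After 3 (send(from=B, to=D, msg='start')): A:[ack] B:[] C:[] D:[err,start]
After 4 (send(from=C, to=D, msg='tick')): A:[ack] B:[] C:[] D:[err,start,tick]
After 5 (process(D)): A:[ack] B:[] C:[] D:[start,tick]
After 6 (send(from=B, to=D, msg='ping')): A:[ack] B:[] C:[] D:[start,tick,ping]
After 7 (process(B)): A:[ack] B:[] C:[] D:[start,tick,ping]
After 8 (send(from=C, to=A, msg='sync')): A:[ack,sync] B:[] C:[] D:[start,tick,ping]
After 9 (process(B)): A:[ack,sync] B:[] C:[] D:[start,tick,ping]
After 10 (process(A)): A:[sync] B:[] C:[] D:[start,tick,ping]
After 11 (process(C)): A:[sync] B:[] C:[] D:[start,tick,ping]
After 12 (send(from=B, to=C, msg='done')): A:[sync] B:[] C:[done] D:[start,tick,ping]
After 13 (send(from=C, to=D, msg='resp')): A:[sync] B:[] C:[done] D:[start,tick,ping,resp]
After 14 (send(from=D, to=B, msg='req')): A:[sync] B:[req] C:[done] D:[start,tick,ping,resp]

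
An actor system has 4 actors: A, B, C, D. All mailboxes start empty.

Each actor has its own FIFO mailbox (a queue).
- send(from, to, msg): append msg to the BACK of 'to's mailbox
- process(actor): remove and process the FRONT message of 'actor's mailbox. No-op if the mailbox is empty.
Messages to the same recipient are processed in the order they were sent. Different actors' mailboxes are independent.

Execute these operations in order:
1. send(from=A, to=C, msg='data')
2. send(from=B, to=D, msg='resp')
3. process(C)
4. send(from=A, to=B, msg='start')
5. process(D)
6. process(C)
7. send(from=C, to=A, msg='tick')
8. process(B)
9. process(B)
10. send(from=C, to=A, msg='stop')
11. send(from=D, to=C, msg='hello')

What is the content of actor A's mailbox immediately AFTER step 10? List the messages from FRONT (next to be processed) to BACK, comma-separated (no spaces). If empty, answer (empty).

After 1 (send(from=A, to=C, msg='data')): A:[] B:[] C:[data] D:[]
After 2 (send(from=B, to=D, msg='resp')): A:[] B:[] C:[data] D:[resp]
After 3 (process(C)): A:[] B:[] C:[] D:[resp]
After 4 (send(from=A, to=B, msg='start')): A:[] B:[start] C:[] D:[resp]
After 5 (process(D)): A:[] B:[start] C:[] D:[]
After 6 (process(C)): A:[] B:[start] C:[] D:[]
After 7 (send(from=C, to=A, msg='tick')): A:[tick] B:[start] C:[] D:[]
After 8 (process(B)): A:[tick] B:[] C:[] D:[]
After 9 (process(B)): A:[tick] B:[] C:[] D:[]
After 10 (send(from=C, to=A, msg='stop')): A:[tick,stop] B:[] C:[] D:[]

tick,stop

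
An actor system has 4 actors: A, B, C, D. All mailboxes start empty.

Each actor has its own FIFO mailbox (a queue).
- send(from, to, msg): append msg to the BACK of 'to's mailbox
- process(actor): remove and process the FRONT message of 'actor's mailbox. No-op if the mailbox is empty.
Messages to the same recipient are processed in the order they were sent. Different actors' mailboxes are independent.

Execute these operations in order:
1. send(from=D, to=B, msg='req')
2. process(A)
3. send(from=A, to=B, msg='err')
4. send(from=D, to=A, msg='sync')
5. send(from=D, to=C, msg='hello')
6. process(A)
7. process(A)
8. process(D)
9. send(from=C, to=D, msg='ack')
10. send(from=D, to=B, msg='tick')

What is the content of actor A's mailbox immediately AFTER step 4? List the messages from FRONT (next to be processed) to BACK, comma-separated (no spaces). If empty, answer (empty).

After 1 (send(from=D, to=B, msg='req')): A:[] B:[req] C:[] D:[]
After 2 (process(A)): A:[] B:[req] C:[] D:[]
After 3 (send(from=A, to=B, msg='err')): A:[] B:[req,err] C:[] D:[]
After 4 (send(from=D, to=A, msg='sync')): A:[sync] B:[req,err] C:[] D:[]

sync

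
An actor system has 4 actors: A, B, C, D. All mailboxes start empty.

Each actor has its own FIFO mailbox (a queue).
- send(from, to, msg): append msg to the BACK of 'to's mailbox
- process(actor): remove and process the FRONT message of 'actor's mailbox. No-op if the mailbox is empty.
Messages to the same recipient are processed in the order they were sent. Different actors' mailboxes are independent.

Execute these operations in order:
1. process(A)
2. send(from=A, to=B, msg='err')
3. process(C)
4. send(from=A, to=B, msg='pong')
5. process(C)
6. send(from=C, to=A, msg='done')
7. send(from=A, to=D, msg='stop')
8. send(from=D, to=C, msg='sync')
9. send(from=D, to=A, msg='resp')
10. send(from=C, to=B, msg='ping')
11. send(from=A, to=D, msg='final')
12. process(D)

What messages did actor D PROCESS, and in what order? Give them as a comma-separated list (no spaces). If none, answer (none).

Answer: stop

Derivation:
After 1 (process(A)): A:[] B:[] C:[] D:[]
After 2 (send(from=A, to=B, msg='err')): A:[] B:[err] C:[] D:[]
After 3 (process(C)): A:[] B:[err] C:[] D:[]
After 4 (send(from=A, to=B, msg='pong')): A:[] B:[err,pong] C:[] D:[]
After 5 (process(C)): A:[] B:[err,pong] C:[] D:[]
After 6 (send(from=C, to=A, msg='done')): A:[done] B:[err,pong] C:[] D:[]
After 7 (send(from=A, to=D, msg='stop')): A:[done] B:[err,pong] C:[] D:[stop]
After 8 (send(from=D, to=C, msg='sync')): A:[done] B:[err,pong] C:[sync] D:[stop]
After 9 (send(from=D, to=A, msg='resp')): A:[done,resp] B:[err,pong] C:[sync] D:[stop]
After 10 (send(from=C, to=B, msg='ping')): A:[done,resp] B:[err,pong,ping] C:[sync] D:[stop]
After 11 (send(from=A, to=D, msg='final')): A:[done,resp] B:[err,pong,ping] C:[sync] D:[stop,final]
After 12 (process(D)): A:[done,resp] B:[err,pong,ping] C:[sync] D:[final]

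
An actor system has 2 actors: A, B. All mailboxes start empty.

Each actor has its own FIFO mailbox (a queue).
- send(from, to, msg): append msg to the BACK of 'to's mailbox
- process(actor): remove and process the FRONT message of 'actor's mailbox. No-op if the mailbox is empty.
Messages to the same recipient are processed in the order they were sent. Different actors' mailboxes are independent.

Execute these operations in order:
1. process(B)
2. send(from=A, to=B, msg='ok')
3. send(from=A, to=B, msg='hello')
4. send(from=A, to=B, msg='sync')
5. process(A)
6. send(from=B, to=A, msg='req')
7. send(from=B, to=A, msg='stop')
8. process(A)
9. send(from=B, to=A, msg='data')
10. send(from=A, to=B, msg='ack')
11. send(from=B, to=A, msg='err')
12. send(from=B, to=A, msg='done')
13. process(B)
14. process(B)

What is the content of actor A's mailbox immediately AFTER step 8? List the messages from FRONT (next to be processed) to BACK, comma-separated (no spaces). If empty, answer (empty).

After 1 (process(B)): A:[] B:[]
After 2 (send(from=A, to=B, msg='ok')): A:[] B:[ok]
After 3 (send(from=A, to=B, msg='hello')): A:[] B:[ok,hello]
After 4 (send(from=A, to=B, msg='sync')): A:[] B:[ok,hello,sync]
After 5 (process(A)): A:[] B:[ok,hello,sync]
After 6 (send(from=B, to=A, msg='req')): A:[req] B:[ok,hello,sync]
After 7 (send(from=B, to=A, msg='stop')): A:[req,stop] B:[ok,hello,sync]
After 8 (process(A)): A:[stop] B:[ok,hello,sync]

stop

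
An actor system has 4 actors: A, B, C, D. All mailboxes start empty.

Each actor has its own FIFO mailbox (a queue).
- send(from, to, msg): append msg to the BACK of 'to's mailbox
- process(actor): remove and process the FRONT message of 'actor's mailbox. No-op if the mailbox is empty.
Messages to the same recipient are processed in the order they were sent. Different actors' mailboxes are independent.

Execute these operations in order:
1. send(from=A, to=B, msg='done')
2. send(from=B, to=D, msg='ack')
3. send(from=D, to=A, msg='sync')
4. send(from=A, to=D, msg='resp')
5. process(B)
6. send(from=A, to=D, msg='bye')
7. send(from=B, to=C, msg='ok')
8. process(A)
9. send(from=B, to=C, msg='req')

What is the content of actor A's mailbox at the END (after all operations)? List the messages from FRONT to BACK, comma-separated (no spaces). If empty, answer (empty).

After 1 (send(from=A, to=B, msg='done')): A:[] B:[done] C:[] D:[]
After 2 (send(from=B, to=D, msg='ack')): A:[] B:[done] C:[] D:[ack]
After 3 (send(from=D, to=A, msg='sync')): A:[sync] B:[done] C:[] D:[ack]
After 4 (send(from=A, to=D, msg='resp')): A:[sync] B:[done] C:[] D:[ack,resp]
After 5 (process(B)): A:[sync] B:[] C:[] D:[ack,resp]
After 6 (send(from=A, to=D, msg='bye')): A:[sync] B:[] C:[] D:[ack,resp,bye]
After 7 (send(from=B, to=C, msg='ok')): A:[sync] B:[] C:[ok] D:[ack,resp,bye]
After 8 (process(A)): A:[] B:[] C:[ok] D:[ack,resp,bye]
After 9 (send(from=B, to=C, msg='req')): A:[] B:[] C:[ok,req] D:[ack,resp,bye]

Answer: (empty)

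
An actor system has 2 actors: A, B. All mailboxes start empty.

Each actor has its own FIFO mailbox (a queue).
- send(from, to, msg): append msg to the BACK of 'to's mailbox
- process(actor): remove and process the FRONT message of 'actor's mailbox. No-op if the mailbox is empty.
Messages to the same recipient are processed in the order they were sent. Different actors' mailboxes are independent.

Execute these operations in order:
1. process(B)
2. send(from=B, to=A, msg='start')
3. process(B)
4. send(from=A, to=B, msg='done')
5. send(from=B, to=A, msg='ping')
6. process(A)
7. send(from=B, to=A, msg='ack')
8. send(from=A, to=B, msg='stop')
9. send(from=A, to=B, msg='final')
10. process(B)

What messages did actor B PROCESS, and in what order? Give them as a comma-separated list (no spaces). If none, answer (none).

Answer: done

Derivation:
After 1 (process(B)): A:[] B:[]
After 2 (send(from=B, to=A, msg='start')): A:[start] B:[]
After 3 (process(B)): A:[start] B:[]
After 4 (send(from=A, to=B, msg='done')): A:[start] B:[done]
After 5 (send(from=B, to=A, msg='ping')): A:[start,ping] B:[done]
After 6 (process(A)): A:[ping] B:[done]
After 7 (send(from=B, to=A, msg='ack')): A:[ping,ack] B:[done]
After 8 (send(from=A, to=B, msg='stop')): A:[ping,ack] B:[done,stop]
After 9 (send(from=A, to=B, msg='final')): A:[ping,ack] B:[done,stop,final]
After 10 (process(B)): A:[ping,ack] B:[stop,final]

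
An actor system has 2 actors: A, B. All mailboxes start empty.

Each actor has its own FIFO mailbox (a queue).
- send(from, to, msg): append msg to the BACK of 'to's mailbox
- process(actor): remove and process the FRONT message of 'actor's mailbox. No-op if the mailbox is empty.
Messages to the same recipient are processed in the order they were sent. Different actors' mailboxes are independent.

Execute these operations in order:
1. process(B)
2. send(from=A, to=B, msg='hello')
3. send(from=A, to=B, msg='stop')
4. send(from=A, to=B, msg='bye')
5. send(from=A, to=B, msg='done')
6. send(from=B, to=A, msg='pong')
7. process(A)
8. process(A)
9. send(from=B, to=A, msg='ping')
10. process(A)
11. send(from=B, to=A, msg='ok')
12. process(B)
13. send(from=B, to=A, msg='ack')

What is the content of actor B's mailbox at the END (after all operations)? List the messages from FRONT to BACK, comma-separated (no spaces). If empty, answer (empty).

Answer: stop,bye,done

Derivation:
After 1 (process(B)): A:[] B:[]
After 2 (send(from=A, to=B, msg='hello')): A:[] B:[hello]
After 3 (send(from=A, to=B, msg='stop')): A:[] B:[hello,stop]
After 4 (send(from=A, to=B, msg='bye')): A:[] B:[hello,stop,bye]
After 5 (send(from=A, to=B, msg='done')): A:[] B:[hello,stop,bye,done]
After 6 (send(from=B, to=A, msg='pong')): A:[pong] B:[hello,stop,bye,done]
After 7 (process(A)): A:[] B:[hello,stop,bye,done]
After 8 (process(A)): A:[] B:[hello,stop,bye,done]
After 9 (send(from=B, to=A, msg='ping')): A:[ping] B:[hello,stop,bye,done]
After 10 (process(A)): A:[] B:[hello,stop,bye,done]
After 11 (send(from=B, to=A, msg='ok')): A:[ok] B:[hello,stop,bye,done]
After 12 (process(B)): A:[ok] B:[stop,bye,done]
After 13 (send(from=B, to=A, msg='ack')): A:[ok,ack] B:[stop,bye,done]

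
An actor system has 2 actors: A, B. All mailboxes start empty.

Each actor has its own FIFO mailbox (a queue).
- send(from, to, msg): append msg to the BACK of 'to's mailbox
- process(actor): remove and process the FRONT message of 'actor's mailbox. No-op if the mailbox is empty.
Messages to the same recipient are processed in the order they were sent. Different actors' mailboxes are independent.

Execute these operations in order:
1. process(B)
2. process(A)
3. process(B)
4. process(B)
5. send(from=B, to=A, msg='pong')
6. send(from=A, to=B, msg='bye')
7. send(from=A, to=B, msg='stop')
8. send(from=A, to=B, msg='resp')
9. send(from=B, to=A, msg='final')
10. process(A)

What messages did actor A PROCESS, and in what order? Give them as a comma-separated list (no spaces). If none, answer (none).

After 1 (process(B)): A:[] B:[]
After 2 (process(A)): A:[] B:[]
After 3 (process(B)): A:[] B:[]
After 4 (process(B)): A:[] B:[]
After 5 (send(from=B, to=A, msg='pong')): A:[pong] B:[]
After 6 (send(from=A, to=B, msg='bye')): A:[pong] B:[bye]
After 7 (send(from=A, to=B, msg='stop')): A:[pong] B:[bye,stop]
After 8 (send(from=A, to=B, msg='resp')): A:[pong] B:[bye,stop,resp]
After 9 (send(from=B, to=A, msg='final')): A:[pong,final] B:[bye,stop,resp]
After 10 (process(A)): A:[final] B:[bye,stop,resp]

Answer: pong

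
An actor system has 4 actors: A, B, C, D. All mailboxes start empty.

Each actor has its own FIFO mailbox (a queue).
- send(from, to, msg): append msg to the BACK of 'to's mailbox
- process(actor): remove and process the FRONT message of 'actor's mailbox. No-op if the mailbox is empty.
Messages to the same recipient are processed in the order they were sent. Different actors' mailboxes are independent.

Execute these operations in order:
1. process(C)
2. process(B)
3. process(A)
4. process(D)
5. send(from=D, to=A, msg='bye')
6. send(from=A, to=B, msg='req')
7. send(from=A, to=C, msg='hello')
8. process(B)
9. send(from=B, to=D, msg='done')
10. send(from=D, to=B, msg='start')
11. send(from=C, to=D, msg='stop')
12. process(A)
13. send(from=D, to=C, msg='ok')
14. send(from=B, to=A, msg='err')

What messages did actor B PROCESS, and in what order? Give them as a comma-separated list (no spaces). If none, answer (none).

Answer: req

Derivation:
After 1 (process(C)): A:[] B:[] C:[] D:[]
After 2 (process(B)): A:[] B:[] C:[] D:[]
After 3 (process(A)): A:[] B:[] C:[] D:[]
After 4 (process(D)): A:[] B:[] C:[] D:[]
After 5 (send(from=D, to=A, msg='bye')): A:[bye] B:[] C:[] D:[]
After 6 (send(from=A, to=B, msg='req')): A:[bye] B:[req] C:[] D:[]
After 7 (send(from=A, to=C, msg='hello')): A:[bye] B:[req] C:[hello] D:[]
After 8 (process(B)): A:[bye] B:[] C:[hello] D:[]
After 9 (send(from=B, to=D, msg='done')): A:[bye] B:[] C:[hello] D:[done]
After 10 (send(from=D, to=B, msg='start')): A:[bye] B:[start] C:[hello] D:[done]
After 11 (send(from=C, to=D, msg='stop')): A:[bye] B:[start] C:[hello] D:[done,stop]
After 12 (process(A)): A:[] B:[start] C:[hello] D:[done,stop]
After 13 (send(from=D, to=C, msg='ok')): A:[] B:[start] C:[hello,ok] D:[done,stop]
After 14 (send(from=B, to=A, msg='err')): A:[err] B:[start] C:[hello,ok] D:[done,stop]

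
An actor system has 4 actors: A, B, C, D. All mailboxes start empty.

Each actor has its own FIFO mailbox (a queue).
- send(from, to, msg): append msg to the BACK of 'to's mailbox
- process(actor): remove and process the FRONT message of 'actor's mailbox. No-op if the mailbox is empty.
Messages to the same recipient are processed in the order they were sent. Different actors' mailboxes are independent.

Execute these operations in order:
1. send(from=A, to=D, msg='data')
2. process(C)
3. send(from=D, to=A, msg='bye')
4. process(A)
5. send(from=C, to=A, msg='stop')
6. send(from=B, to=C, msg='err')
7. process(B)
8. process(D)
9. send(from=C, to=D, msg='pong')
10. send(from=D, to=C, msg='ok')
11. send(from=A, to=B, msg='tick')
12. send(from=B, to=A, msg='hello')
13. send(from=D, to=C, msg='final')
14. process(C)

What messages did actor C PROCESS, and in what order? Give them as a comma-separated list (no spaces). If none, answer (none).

Answer: err

Derivation:
After 1 (send(from=A, to=D, msg='data')): A:[] B:[] C:[] D:[data]
After 2 (process(C)): A:[] B:[] C:[] D:[data]
After 3 (send(from=D, to=A, msg='bye')): A:[bye] B:[] C:[] D:[data]
After 4 (process(A)): A:[] B:[] C:[] D:[data]
After 5 (send(from=C, to=A, msg='stop')): A:[stop] B:[] C:[] D:[data]
After 6 (send(from=B, to=C, msg='err')): A:[stop] B:[] C:[err] D:[data]
After 7 (process(B)): A:[stop] B:[] C:[err] D:[data]
After 8 (process(D)): A:[stop] B:[] C:[err] D:[]
After 9 (send(from=C, to=D, msg='pong')): A:[stop] B:[] C:[err] D:[pong]
After 10 (send(from=D, to=C, msg='ok')): A:[stop] B:[] C:[err,ok] D:[pong]
After 11 (send(from=A, to=B, msg='tick')): A:[stop] B:[tick] C:[err,ok] D:[pong]
After 12 (send(from=B, to=A, msg='hello')): A:[stop,hello] B:[tick] C:[err,ok] D:[pong]
After 13 (send(from=D, to=C, msg='final')): A:[stop,hello] B:[tick] C:[err,ok,final] D:[pong]
After 14 (process(C)): A:[stop,hello] B:[tick] C:[ok,final] D:[pong]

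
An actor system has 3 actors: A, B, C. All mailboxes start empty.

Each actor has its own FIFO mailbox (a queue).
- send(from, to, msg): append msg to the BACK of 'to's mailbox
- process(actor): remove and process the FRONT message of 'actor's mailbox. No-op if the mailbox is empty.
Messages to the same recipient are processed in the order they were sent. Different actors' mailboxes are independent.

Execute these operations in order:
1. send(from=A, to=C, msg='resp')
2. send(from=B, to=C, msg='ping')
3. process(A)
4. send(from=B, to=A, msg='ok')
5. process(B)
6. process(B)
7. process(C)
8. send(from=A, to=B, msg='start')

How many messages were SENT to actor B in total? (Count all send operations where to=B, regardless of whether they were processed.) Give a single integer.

After 1 (send(from=A, to=C, msg='resp')): A:[] B:[] C:[resp]
After 2 (send(from=B, to=C, msg='ping')): A:[] B:[] C:[resp,ping]
After 3 (process(A)): A:[] B:[] C:[resp,ping]
After 4 (send(from=B, to=A, msg='ok')): A:[ok] B:[] C:[resp,ping]
After 5 (process(B)): A:[ok] B:[] C:[resp,ping]
After 6 (process(B)): A:[ok] B:[] C:[resp,ping]
After 7 (process(C)): A:[ok] B:[] C:[ping]
After 8 (send(from=A, to=B, msg='start')): A:[ok] B:[start] C:[ping]

Answer: 1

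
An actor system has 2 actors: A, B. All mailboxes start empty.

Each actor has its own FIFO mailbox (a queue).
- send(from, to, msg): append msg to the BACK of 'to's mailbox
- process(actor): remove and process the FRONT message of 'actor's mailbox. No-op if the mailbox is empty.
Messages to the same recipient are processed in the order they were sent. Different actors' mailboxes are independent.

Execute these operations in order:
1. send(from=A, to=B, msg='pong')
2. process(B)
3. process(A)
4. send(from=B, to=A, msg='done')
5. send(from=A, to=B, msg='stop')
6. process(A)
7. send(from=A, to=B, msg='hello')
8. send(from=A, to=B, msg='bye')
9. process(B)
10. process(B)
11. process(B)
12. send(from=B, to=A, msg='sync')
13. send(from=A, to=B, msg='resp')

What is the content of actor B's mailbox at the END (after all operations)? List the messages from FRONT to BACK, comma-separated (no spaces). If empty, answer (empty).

Answer: resp

Derivation:
After 1 (send(from=A, to=B, msg='pong')): A:[] B:[pong]
After 2 (process(B)): A:[] B:[]
After 3 (process(A)): A:[] B:[]
After 4 (send(from=B, to=A, msg='done')): A:[done] B:[]
After 5 (send(from=A, to=B, msg='stop')): A:[done] B:[stop]
After 6 (process(A)): A:[] B:[stop]
After 7 (send(from=A, to=B, msg='hello')): A:[] B:[stop,hello]
After 8 (send(from=A, to=B, msg='bye')): A:[] B:[stop,hello,bye]
After 9 (process(B)): A:[] B:[hello,bye]
After 10 (process(B)): A:[] B:[bye]
After 11 (process(B)): A:[] B:[]
After 12 (send(from=B, to=A, msg='sync')): A:[sync] B:[]
After 13 (send(from=A, to=B, msg='resp')): A:[sync] B:[resp]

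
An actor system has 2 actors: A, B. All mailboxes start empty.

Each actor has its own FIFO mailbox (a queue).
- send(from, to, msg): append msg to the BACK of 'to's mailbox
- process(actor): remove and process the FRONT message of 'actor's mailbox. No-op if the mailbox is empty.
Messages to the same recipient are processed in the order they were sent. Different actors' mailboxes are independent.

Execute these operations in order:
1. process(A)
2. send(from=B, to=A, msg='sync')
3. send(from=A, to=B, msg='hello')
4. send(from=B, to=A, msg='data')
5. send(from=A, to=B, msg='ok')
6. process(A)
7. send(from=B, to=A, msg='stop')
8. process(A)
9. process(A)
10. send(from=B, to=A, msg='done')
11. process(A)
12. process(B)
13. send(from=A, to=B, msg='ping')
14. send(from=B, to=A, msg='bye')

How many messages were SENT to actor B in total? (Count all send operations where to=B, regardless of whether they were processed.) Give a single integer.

After 1 (process(A)): A:[] B:[]
After 2 (send(from=B, to=A, msg='sync')): A:[sync] B:[]
After 3 (send(from=A, to=B, msg='hello')): A:[sync] B:[hello]
After 4 (send(from=B, to=A, msg='data')): A:[sync,data] B:[hello]
After 5 (send(from=A, to=B, msg='ok')): A:[sync,data] B:[hello,ok]
After 6 (process(A)): A:[data] B:[hello,ok]
After 7 (send(from=B, to=A, msg='stop')): A:[data,stop] B:[hello,ok]
After 8 (process(A)): A:[stop] B:[hello,ok]
After 9 (process(A)): A:[] B:[hello,ok]
After 10 (send(from=B, to=A, msg='done')): A:[done] B:[hello,ok]
After 11 (process(A)): A:[] B:[hello,ok]
After 12 (process(B)): A:[] B:[ok]
After 13 (send(from=A, to=B, msg='ping')): A:[] B:[ok,ping]
After 14 (send(from=B, to=A, msg='bye')): A:[bye] B:[ok,ping]

Answer: 3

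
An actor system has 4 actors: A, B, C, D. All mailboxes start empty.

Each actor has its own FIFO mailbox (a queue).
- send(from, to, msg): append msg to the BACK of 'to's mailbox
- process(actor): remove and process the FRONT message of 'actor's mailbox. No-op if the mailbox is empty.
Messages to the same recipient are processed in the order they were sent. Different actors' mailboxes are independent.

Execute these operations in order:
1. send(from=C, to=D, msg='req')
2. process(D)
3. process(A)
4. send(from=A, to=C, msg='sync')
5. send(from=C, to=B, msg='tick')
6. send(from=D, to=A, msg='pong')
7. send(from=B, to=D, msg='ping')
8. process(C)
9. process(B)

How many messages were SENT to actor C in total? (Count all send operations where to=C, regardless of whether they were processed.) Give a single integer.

Answer: 1

Derivation:
After 1 (send(from=C, to=D, msg='req')): A:[] B:[] C:[] D:[req]
After 2 (process(D)): A:[] B:[] C:[] D:[]
After 3 (process(A)): A:[] B:[] C:[] D:[]
After 4 (send(from=A, to=C, msg='sync')): A:[] B:[] C:[sync] D:[]
After 5 (send(from=C, to=B, msg='tick')): A:[] B:[tick] C:[sync] D:[]
After 6 (send(from=D, to=A, msg='pong')): A:[pong] B:[tick] C:[sync] D:[]
After 7 (send(from=B, to=D, msg='ping')): A:[pong] B:[tick] C:[sync] D:[ping]
After 8 (process(C)): A:[pong] B:[tick] C:[] D:[ping]
After 9 (process(B)): A:[pong] B:[] C:[] D:[ping]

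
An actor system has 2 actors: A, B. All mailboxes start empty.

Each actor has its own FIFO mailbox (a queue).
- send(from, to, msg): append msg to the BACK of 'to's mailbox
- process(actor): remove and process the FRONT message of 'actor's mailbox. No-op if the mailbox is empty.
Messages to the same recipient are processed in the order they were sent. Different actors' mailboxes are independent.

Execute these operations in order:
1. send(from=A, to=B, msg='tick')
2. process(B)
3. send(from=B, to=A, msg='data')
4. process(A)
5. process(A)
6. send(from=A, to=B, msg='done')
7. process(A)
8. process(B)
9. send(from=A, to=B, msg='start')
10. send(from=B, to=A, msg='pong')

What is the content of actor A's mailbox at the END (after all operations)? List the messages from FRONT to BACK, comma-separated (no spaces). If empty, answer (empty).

Answer: pong

Derivation:
After 1 (send(from=A, to=B, msg='tick')): A:[] B:[tick]
After 2 (process(B)): A:[] B:[]
After 3 (send(from=B, to=A, msg='data')): A:[data] B:[]
After 4 (process(A)): A:[] B:[]
After 5 (process(A)): A:[] B:[]
After 6 (send(from=A, to=B, msg='done')): A:[] B:[done]
After 7 (process(A)): A:[] B:[done]
After 8 (process(B)): A:[] B:[]
After 9 (send(from=A, to=B, msg='start')): A:[] B:[start]
After 10 (send(from=B, to=A, msg='pong')): A:[pong] B:[start]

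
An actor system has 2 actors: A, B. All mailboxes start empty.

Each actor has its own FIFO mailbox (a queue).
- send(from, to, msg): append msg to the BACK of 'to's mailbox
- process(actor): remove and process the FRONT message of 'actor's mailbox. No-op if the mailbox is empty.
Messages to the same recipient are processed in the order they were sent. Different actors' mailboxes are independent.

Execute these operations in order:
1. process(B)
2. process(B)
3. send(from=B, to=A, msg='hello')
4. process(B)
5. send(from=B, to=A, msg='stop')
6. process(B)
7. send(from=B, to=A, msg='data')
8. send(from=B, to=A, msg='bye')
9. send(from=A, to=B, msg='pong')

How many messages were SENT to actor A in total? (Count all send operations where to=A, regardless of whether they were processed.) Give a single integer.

Answer: 4

Derivation:
After 1 (process(B)): A:[] B:[]
After 2 (process(B)): A:[] B:[]
After 3 (send(from=B, to=A, msg='hello')): A:[hello] B:[]
After 4 (process(B)): A:[hello] B:[]
After 5 (send(from=B, to=A, msg='stop')): A:[hello,stop] B:[]
After 6 (process(B)): A:[hello,stop] B:[]
After 7 (send(from=B, to=A, msg='data')): A:[hello,stop,data] B:[]
After 8 (send(from=B, to=A, msg='bye')): A:[hello,stop,data,bye] B:[]
After 9 (send(from=A, to=B, msg='pong')): A:[hello,stop,data,bye] B:[pong]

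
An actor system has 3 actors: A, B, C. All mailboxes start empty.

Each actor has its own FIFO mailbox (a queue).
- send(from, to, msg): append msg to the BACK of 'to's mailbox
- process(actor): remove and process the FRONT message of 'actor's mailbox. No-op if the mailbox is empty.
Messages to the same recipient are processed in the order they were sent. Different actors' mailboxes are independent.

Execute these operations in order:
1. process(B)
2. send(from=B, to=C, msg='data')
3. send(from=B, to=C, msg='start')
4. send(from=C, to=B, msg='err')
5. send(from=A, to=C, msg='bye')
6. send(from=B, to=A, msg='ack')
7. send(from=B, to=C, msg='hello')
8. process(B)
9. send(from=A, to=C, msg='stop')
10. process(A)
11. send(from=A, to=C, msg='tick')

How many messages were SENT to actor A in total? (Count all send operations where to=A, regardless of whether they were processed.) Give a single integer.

Answer: 1

Derivation:
After 1 (process(B)): A:[] B:[] C:[]
After 2 (send(from=B, to=C, msg='data')): A:[] B:[] C:[data]
After 3 (send(from=B, to=C, msg='start')): A:[] B:[] C:[data,start]
After 4 (send(from=C, to=B, msg='err')): A:[] B:[err] C:[data,start]
After 5 (send(from=A, to=C, msg='bye')): A:[] B:[err] C:[data,start,bye]
After 6 (send(from=B, to=A, msg='ack')): A:[ack] B:[err] C:[data,start,bye]
After 7 (send(from=B, to=C, msg='hello')): A:[ack] B:[err] C:[data,start,bye,hello]
After 8 (process(B)): A:[ack] B:[] C:[data,start,bye,hello]
After 9 (send(from=A, to=C, msg='stop')): A:[ack] B:[] C:[data,start,bye,hello,stop]
After 10 (process(A)): A:[] B:[] C:[data,start,bye,hello,stop]
After 11 (send(from=A, to=C, msg='tick')): A:[] B:[] C:[data,start,bye,hello,stop,tick]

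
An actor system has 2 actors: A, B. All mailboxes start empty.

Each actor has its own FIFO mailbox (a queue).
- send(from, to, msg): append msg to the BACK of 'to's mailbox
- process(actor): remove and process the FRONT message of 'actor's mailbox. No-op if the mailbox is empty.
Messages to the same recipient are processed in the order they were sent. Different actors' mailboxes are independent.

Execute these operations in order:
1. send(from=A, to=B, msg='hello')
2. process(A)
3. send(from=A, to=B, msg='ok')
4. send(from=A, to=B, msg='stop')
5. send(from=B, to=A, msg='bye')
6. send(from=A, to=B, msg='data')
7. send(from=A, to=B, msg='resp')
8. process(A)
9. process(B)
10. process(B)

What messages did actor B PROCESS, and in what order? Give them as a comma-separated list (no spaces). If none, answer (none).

After 1 (send(from=A, to=B, msg='hello')): A:[] B:[hello]
After 2 (process(A)): A:[] B:[hello]
After 3 (send(from=A, to=B, msg='ok')): A:[] B:[hello,ok]
After 4 (send(from=A, to=B, msg='stop')): A:[] B:[hello,ok,stop]
After 5 (send(from=B, to=A, msg='bye')): A:[bye] B:[hello,ok,stop]
After 6 (send(from=A, to=B, msg='data')): A:[bye] B:[hello,ok,stop,data]
After 7 (send(from=A, to=B, msg='resp')): A:[bye] B:[hello,ok,stop,data,resp]
After 8 (process(A)): A:[] B:[hello,ok,stop,data,resp]
After 9 (process(B)): A:[] B:[ok,stop,data,resp]
After 10 (process(B)): A:[] B:[stop,data,resp]

Answer: hello,ok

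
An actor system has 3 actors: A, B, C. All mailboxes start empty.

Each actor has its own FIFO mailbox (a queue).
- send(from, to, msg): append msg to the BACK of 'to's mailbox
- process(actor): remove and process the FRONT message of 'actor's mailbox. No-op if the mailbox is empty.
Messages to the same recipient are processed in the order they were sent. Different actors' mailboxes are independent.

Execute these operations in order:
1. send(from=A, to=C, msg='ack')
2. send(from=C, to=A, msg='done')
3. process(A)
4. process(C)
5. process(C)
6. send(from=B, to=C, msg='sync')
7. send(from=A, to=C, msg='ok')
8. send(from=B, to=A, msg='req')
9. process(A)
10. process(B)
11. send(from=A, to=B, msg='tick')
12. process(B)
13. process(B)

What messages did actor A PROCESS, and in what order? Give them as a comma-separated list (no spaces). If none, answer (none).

Answer: done,req

Derivation:
After 1 (send(from=A, to=C, msg='ack')): A:[] B:[] C:[ack]
After 2 (send(from=C, to=A, msg='done')): A:[done] B:[] C:[ack]
After 3 (process(A)): A:[] B:[] C:[ack]
After 4 (process(C)): A:[] B:[] C:[]
After 5 (process(C)): A:[] B:[] C:[]
After 6 (send(from=B, to=C, msg='sync')): A:[] B:[] C:[sync]
After 7 (send(from=A, to=C, msg='ok')): A:[] B:[] C:[sync,ok]
After 8 (send(from=B, to=A, msg='req')): A:[req] B:[] C:[sync,ok]
After 9 (process(A)): A:[] B:[] C:[sync,ok]
After 10 (process(B)): A:[] B:[] C:[sync,ok]
After 11 (send(from=A, to=B, msg='tick')): A:[] B:[tick] C:[sync,ok]
After 12 (process(B)): A:[] B:[] C:[sync,ok]
After 13 (process(B)): A:[] B:[] C:[sync,ok]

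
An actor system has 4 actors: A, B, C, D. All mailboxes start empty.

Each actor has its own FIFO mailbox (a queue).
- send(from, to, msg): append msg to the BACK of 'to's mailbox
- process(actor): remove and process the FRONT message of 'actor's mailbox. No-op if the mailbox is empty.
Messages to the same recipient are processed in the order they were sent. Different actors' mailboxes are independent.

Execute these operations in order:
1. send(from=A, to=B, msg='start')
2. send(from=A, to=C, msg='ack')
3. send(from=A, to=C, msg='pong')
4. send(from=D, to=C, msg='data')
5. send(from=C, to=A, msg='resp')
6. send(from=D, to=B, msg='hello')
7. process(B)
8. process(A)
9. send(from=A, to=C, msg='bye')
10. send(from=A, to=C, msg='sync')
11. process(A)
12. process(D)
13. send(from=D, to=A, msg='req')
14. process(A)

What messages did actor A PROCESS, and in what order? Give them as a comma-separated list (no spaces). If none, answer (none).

After 1 (send(from=A, to=B, msg='start')): A:[] B:[start] C:[] D:[]
After 2 (send(from=A, to=C, msg='ack')): A:[] B:[start] C:[ack] D:[]
After 3 (send(from=A, to=C, msg='pong')): A:[] B:[start] C:[ack,pong] D:[]
After 4 (send(from=D, to=C, msg='data')): A:[] B:[start] C:[ack,pong,data] D:[]
After 5 (send(from=C, to=A, msg='resp')): A:[resp] B:[start] C:[ack,pong,data] D:[]
After 6 (send(from=D, to=B, msg='hello')): A:[resp] B:[start,hello] C:[ack,pong,data] D:[]
After 7 (process(B)): A:[resp] B:[hello] C:[ack,pong,data] D:[]
After 8 (process(A)): A:[] B:[hello] C:[ack,pong,data] D:[]
After 9 (send(from=A, to=C, msg='bye')): A:[] B:[hello] C:[ack,pong,data,bye] D:[]
After 10 (send(from=A, to=C, msg='sync')): A:[] B:[hello] C:[ack,pong,data,bye,sync] D:[]
After 11 (process(A)): A:[] B:[hello] C:[ack,pong,data,bye,sync] D:[]
After 12 (process(D)): A:[] B:[hello] C:[ack,pong,data,bye,sync] D:[]
After 13 (send(from=D, to=A, msg='req')): A:[req] B:[hello] C:[ack,pong,data,bye,sync] D:[]
After 14 (process(A)): A:[] B:[hello] C:[ack,pong,data,bye,sync] D:[]

Answer: resp,req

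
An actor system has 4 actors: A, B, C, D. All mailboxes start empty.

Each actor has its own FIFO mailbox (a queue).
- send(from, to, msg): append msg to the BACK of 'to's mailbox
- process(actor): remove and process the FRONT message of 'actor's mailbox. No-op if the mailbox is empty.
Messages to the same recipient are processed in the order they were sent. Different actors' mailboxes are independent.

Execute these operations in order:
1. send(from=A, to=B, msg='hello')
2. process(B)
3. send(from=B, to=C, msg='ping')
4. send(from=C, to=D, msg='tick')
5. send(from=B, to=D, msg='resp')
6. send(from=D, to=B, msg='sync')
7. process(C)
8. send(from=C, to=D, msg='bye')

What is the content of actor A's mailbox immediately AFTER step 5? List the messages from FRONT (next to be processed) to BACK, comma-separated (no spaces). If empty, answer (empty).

After 1 (send(from=A, to=B, msg='hello')): A:[] B:[hello] C:[] D:[]
After 2 (process(B)): A:[] B:[] C:[] D:[]
After 3 (send(from=B, to=C, msg='ping')): A:[] B:[] C:[ping] D:[]
After 4 (send(from=C, to=D, msg='tick')): A:[] B:[] C:[ping] D:[tick]
After 5 (send(from=B, to=D, msg='resp')): A:[] B:[] C:[ping] D:[tick,resp]

(empty)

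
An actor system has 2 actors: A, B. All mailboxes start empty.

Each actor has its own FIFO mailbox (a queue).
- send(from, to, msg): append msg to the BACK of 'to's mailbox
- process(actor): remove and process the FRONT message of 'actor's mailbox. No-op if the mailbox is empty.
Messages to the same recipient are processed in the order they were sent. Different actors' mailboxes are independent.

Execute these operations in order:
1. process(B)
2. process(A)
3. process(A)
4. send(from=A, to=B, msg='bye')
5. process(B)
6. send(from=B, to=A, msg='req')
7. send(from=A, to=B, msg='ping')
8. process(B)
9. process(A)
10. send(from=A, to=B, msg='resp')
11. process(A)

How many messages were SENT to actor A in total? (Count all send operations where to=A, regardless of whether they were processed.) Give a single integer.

Answer: 1

Derivation:
After 1 (process(B)): A:[] B:[]
After 2 (process(A)): A:[] B:[]
After 3 (process(A)): A:[] B:[]
After 4 (send(from=A, to=B, msg='bye')): A:[] B:[bye]
After 5 (process(B)): A:[] B:[]
After 6 (send(from=B, to=A, msg='req')): A:[req] B:[]
After 7 (send(from=A, to=B, msg='ping')): A:[req] B:[ping]
After 8 (process(B)): A:[req] B:[]
After 9 (process(A)): A:[] B:[]
After 10 (send(from=A, to=B, msg='resp')): A:[] B:[resp]
After 11 (process(A)): A:[] B:[resp]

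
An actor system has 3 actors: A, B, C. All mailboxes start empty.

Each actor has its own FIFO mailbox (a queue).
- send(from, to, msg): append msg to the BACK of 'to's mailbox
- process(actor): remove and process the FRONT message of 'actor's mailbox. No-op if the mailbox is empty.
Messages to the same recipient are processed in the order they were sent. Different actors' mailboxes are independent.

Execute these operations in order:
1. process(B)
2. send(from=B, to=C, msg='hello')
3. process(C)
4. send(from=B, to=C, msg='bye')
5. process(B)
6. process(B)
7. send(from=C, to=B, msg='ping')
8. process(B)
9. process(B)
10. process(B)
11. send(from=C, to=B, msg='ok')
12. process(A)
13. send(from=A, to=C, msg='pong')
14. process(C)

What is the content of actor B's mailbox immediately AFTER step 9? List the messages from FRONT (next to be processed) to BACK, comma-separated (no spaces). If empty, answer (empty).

After 1 (process(B)): A:[] B:[] C:[]
After 2 (send(from=B, to=C, msg='hello')): A:[] B:[] C:[hello]
After 3 (process(C)): A:[] B:[] C:[]
After 4 (send(from=B, to=C, msg='bye')): A:[] B:[] C:[bye]
After 5 (process(B)): A:[] B:[] C:[bye]
After 6 (process(B)): A:[] B:[] C:[bye]
After 7 (send(from=C, to=B, msg='ping')): A:[] B:[ping] C:[bye]
After 8 (process(B)): A:[] B:[] C:[bye]
After 9 (process(B)): A:[] B:[] C:[bye]

(empty)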